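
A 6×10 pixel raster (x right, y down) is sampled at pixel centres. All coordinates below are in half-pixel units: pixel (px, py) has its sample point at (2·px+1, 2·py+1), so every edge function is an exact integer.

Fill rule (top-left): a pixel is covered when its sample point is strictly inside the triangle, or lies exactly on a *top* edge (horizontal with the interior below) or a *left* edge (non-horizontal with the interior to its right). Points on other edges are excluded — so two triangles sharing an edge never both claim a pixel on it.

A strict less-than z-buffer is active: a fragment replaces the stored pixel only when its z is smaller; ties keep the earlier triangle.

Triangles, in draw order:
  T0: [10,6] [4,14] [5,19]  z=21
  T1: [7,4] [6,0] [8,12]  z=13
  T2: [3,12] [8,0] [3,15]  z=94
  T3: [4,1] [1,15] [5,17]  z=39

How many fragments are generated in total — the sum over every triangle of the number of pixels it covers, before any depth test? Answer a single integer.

T0:
  2·area = 38  (B↔C swapped to make it positive)
  edge (10, 6)→(5, 19): d=(-5,13) right/bottom  bias=-1
  edge (5, 19)→(4, 14): d=(-1,-5) top-left  bias=+0
  edge (4, 14)→(10, 6): d=(6,-8) top-left  bias=+0
    (1,4)@(3, 9): e=[76,0,-38] → ·  [on edge]
    (3,5)@(7, 11): e=[14,18,6] → █
    (4,5)@(9, 11): e=[-12,28,22] → ·
    (2,6)@(5, 13): e=[30,6,2] → █
    (4,6)@(9, 13): e=[-22,26,34] → ·
    (2,7)@(5, 15): e=[20,4,14] → █
    (3,7)@(7, 15): e=[-6,14,30] → ·
    (2,8)@(5, 17): e=[10,2,26] → █
    (3,8)@(7, 17): e=[-16,12,42] → ·
    (2,9)@(5, 19): e=[0,0,38] → ·  [on edge]
  covered (5 px):
    · · · · · ·
    · · · · · ·
    · · · · · ·
    · · · · · ·
    · · · · · ·
    · · · █ · ·
    · · █ █ · ·
    · · █ · · ·
    · · █ · · ·
    · · · · · ·
T1:
  2·area = 4  (B↔C swapped to make it positive)
  edge (7, 4)→(8, 12): d=(1,8) right/bottom  bias=-1
  edge (8, 12)→(6, 0): d=(-2,-12) top-left  bias=+0
  edge (6, 0)→(7, 4): d=(1,4) right/bottom  bias=-1
    (3,2)@(7, 5): e=[1,2,1] → █
    (4,2)@(9, 5): e=[-15,26,-7] → ·
    (3,3)@(7, 7): e=[3,-2,3] → ·
  covered (1 px):
    · · · · · ·
    · · · · · ·
    · · · █ · ·
    · · · · · ·
    · · · · · ·
    · · · · · ·
    · · · · · ·
    · · · · · ·
    · · · · · ·
    · · · · · ·
T2:
  2·area = 15
  edge (3, 12)→(8, 0): d=(5,-12) top-left  bias=+0
  edge (8, 0)→(3, 15): d=(-5,15) right/bottom  bias=-1
  edge (3, 15)→(3, 12): d=(0,-3) top-left  bias=+0
    (1,0)@(3, 1): e=[-55,70,0] → ·  [on edge]
    (1,1)@(3, 3): e=[-45,60,0] → ·  [on edge]
    (3,1)@(7, 3): e=[3,0,12] → ·  [on edge]
    (1,2)@(3, 5): e=[-35,50,0] → ·  [on edge]
    (1,3)@(3, 7): e=[-25,40,0] → ·  [on edge]
    (1,4)@(3, 9): e=[-15,30,0] → ·  [on edge]
    (2,4)@(5, 9): e=[9,0,6] → ·  [on edge]
    (1,5)@(3, 11): e=[-5,20,0] → ·  [on edge]
    (1,6)@(3, 13): e=[5,10,0] → █  [on edge]
    (2,6)@(5, 13): e=[29,-20,6] → ·
    (1,7)@(3, 15): e=[15,0,0] → ·  [on edge]
    (1,8)@(3, 17): e=[25,-10,0] → ·  [on edge]
    (1,9)@(3, 19): e=[35,-20,0] → ·  [on edge]
  covered (1 px):
    · · · · · ·
    · · · · · ·
    · · · · · ·
    · · · · · ·
    · · · · · ·
    · · · · · ·
    · █ · · · ·
    · · · · · ·
    · · · · · ·
    · · · · · ·
T3:
  2·area = 62  (B↔C swapped to make it positive)
  edge (4, 1)→(5, 17): d=(1,16) right/bottom  bias=-1
  edge (5, 17)→(1, 15): d=(-4,-2) top-left  bias=+0
  edge (1, 15)→(4, 1): d=(3,-14) top-left  bias=+0
    (1,3)@(3, 7): e=[22,36,4] → █
    (2,3)@(5, 7): e=[-10,40,32] → ·
    (1,4)@(3, 9): e=[24,28,10] → █
    (2,4)@(5, 9): e=[-8,32,38] → ·
    (1,5)@(3, 11): e=[26,20,16] → █
    (2,5)@(5, 11): e=[-6,24,44] → ·
    (1,6)@(3, 13): e=[28,12,22] → █
    (2,6)@(5, 13): e=[-4,16,50] → ·
    (0,7)@(1, 15): e=[62,0,0] → █  [on edge]
    (2,7)@(5, 15): e=[-2,8,56] → ·
    (0,8)@(1, 17): e=[64,-8,6] → ·
    (1,8)@(3, 17): e=[32,-4,34] → ·
    (2,8)@(5, 17): e=[0,0,62] → ·  [on edge]
    (4,9)@(9, 19): e=[-62,0,124] → ·  [on edge]
  covered (6 px):
    · · · · · ·
    · · · · · ·
    · · · · · ·
    · █ · · · ·
    · █ · · · ·
    · █ · · · ·
    · █ · · · ·
    █ █ · · · ·
    · · · · · ·
    · · · · · ·

Final: 13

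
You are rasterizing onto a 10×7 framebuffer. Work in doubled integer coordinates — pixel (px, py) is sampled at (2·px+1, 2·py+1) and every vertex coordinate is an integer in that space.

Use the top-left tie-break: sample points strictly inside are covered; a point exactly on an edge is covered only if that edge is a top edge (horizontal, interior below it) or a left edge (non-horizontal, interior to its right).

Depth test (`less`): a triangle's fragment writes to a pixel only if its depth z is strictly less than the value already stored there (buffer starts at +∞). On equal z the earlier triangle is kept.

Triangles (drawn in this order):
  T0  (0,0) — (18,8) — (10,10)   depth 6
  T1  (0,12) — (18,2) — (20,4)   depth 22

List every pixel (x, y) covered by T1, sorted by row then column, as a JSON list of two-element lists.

T0:
  2·area = 100
  edge (0, 0)→(18, 8): d=(18,8) right/bottom  bias=-1
  edge (18, 8)→(10, 10): d=(-8,2) right/bottom  bias=-1
  edge (10, 10)→(0, 0): d=(-10,-10) top-left  bias=+0
    (0,0)@(1, 1): e=[10,90,0] → #  [on edge]
    (1,0)@(3, 1): e=[-6,86,20] → ·
    (0,1)@(1, 3): e=[46,74,-20] → ·
    (1,1)@(3, 3): e=[30,70,0] → #  [on edge]
    (2,1)@(5, 3): e=[14,66,20] → #
    (3,1)@(7, 3): e=[-2,62,40] → ·
    (1,2)@(3, 5): e=[66,54,-20] → ·
    (2,2)@(5, 5): e=[50,50,0] → #  [on edge]
    (3,2)@(7, 5): e=[34,46,20] → #
    (4,2)@(9, 5): e=[18,42,40] → #
    (5,2)@(11, 5): e=[2,38,60] → #
    (6,2)@(13, 5): e=[-14,34,80] → ·
    (3,3)@(7, 7): e=[70,30,0] → #  [on edge]
    (4,4)@(9, 9): e=[90,10,0] → #  [on edge]
    (5,5)@(11, 11): e=[110,-10,0] → ·  [on edge]
    (6,6)@(13, 13): e=[130,-30,0] → ·  [on edge]
  covered (15 px):
    # · · · · · · · · ·
    · # # · · · · · · ·
    · · # # # # · · · ·
    · · · # # # # # · ·
    · · · · # # # · · ·
    · · · · · · · · · ·
    · · · · · · · · · ·
T1:
  2·area = 56
  edge (0, 12)→(18, 2): d=(18,-10) top-left  bias=+0
  edge (18, 2)→(20, 4): d=(2,2) right/bottom  bias=-1
  edge (20, 4)→(0, 12): d=(-20,8) right/bottom  bias=-1
    (8,0)@(17, 1): e=[-28,0,84] → ·  [on edge]
    (8,1)@(17, 3): e=[8,4,44] → #
    (9,1)@(19, 3): e=[28,0,28] → ·  [on edge]
    (6,2)@(13, 5): e=[4,16,36] → #
    (7,2)@(15, 5): e=[24,12,20] → #
    (9,2)@(19, 5): e=[64,4,-12] → ·
    (4,3)@(9, 7): e=[0,28,28] → #  [on edge]
    (5,3)@(11, 7): e=[20,24,12] → #
    (6,3)@(13, 7): e=[40,20,-4] → ·
    (7,3)@(15, 7): e=[60,16,-20] → ·
    (8,3)@(17, 7): e=[80,12,-36] → ·
    (3,4)@(7, 9): e=[16,36,4] → #
  covered (7 px):
    · · · · · · · · · ·
    · · · · · · · · # ·
    · · · · · · # # # ·
    · · · · # # · · · ·
    · · · # · · · · · ·
    · · · · · · · · · ·
    · · · · · · · · · ·

Final: [[8,1],[6,2],[7,2],[8,2],[4,3],[5,3],[3,4]]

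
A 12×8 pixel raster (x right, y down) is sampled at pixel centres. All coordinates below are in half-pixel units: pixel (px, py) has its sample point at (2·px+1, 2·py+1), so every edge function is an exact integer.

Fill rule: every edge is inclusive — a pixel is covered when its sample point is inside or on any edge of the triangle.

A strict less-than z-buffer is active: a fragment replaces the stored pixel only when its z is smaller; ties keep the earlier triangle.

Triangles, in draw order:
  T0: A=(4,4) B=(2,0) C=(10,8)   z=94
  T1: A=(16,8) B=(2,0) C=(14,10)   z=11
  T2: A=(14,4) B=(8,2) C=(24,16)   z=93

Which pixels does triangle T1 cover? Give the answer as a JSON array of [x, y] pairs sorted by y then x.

T0:
  2·area = 16
  edge (4, 4)→(2, 0): d=(-2,-4) inclusive
  edge (2, 0)→(10, 8): d=(8,8) inclusive
  edge (10, 8)→(4, 4): d=(-6,-4) inclusive
    (1,0)@(3, 1): e=[2,0,14] → █  [on edge]
    (2,0)@(5, 1): e=[10,-16,22] → ·
    (1,1)@(3, 3): e=[-2,16,2] → ·
    (2,1)@(5, 3): e=[6,0,10] → █  [on edge]
    (3,1)@(7, 3): e=[14,-16,18] → ·
    (2,2)@(5, 5): e=[2,16,-2] → ·
    (3,2)@(7, 5): e=[10,0,6] → █  [on edge]
    (4,2)@(9, 5): e=[18,-16,14] → ·
    (3,3)@(7, 7): e=[6,16,-6] → ·
    (4,3)@(9, 7): e=[14,0,2] → █  [on edge]
    (5,3)@(11, 7): e=[22,-16,10] → ·
    (4,4)@(9, 9): e=[10,16,-10] → ·
    (5,4)@(11, 9): e=[18,0,-2] → ·  [on edge]
    (6,5)@(13, 11): e=[22,0,-6] → ·  [on edge]
    (7,6)@(15, 13): e=[26,0,-10] → ·  [on edge]
    (8,7)@(17, 15): e=[30,0,-14] → ·  [on edge]
  covered (4 px):
    · █ · · · · · · · · · ·
    · · █ · · · · · · · · ·
    · · · █ · · · · · · · ·
    · · · · █ · · · · · · ·
    · · · · · · · · · · · ·
    · · · · · · · · · · · ·
    · · · · · · · · · · · ·
    · · · · · · · · · · · ·
T1:
  2·area = 44  (B↔C swapped to make it positive)
  edge (16, 8)→(14, 10): d=(-2,2) inclusive
  edge (14, 10)→(2, 0): d=(-12,-10) inclusive
  edge (2, 0)→(16, 8): d=(14,8) inclusive
    (11,0)@(23, 1): e=[0,198,-154] → ·  [on edge]
    (3,1)@(7, 3): e=[28,14,2] → █
    (4,1)@(9, 3): e=[24,34,-14] → ·
    (10,1)@(21, 3): e=[0,154,-110] → ·  [on edge]
    (3,2)@(7, 5): e=[24,-10,30] → ·
    (4,2)@(9, 5): e=[20,10,14] → █
    (5,2)@(11, 5): e=[16,30,-2] → ·
    (9,2)@(19, 5): e=[0,110,-66] → ·  [on edge]
    (4,3)@(9, 7): e=[16,-14,42] → ·
    (5,3)@(11, 7): e=[12,6,26] → █
    (6,3)@(13, 7): e=[8,26,10] → █
    (7,3)@(15, 7): e=[4,46,-6] → ·
    (8,3)@(17, 7): e=[0,66,-22] → ·  [on edge]
    (7,4)@(15, 9): e=[0,22,22] → █  [on edge]
    (6,5)@(13, 11): e=[0,-22,66] → ·  [on edge]
    (5,6)@(11, 13): e=[0,-66,110] → ·  [on edge]
    (4,7)@(9, 15): e=[0,-110,154] → ·  [on edge]
  covered (6 px):
    · · · · · · · · · · · ·
    · · · █ · · · · · · · ·
    · · · · █ · · · · · · ·
    · · · · · █ █ · · · · ·
    · · · · · · █ █ · · · ·
    · · · · · · · · · · · ·
    · · · · · · · · · · · ·
    · · · · · · · · · · · ·
T2:
  2·area = 52  (B↔C swapped to make it positive)
  edge (14, 4)→(24, 16): d=(10,12) inclusive
  edge (24, 16)→(8, 2): d=(-16,-14) inclusive
  edge (8, 2)→(14, 4): d=(6,2) inclusive
    (2,0)@(5, 1): e=[78,-26,0] → ·  [on edge]
    (5,1)@(11, 3): e=[26,26,0] → █  [on edge]
    (6,1)@(13, 3): e=[2,54,-4] → ·
    (5,2)@(11, 5): e=[46,-6,12] → ·
    (6,2)@(13, 5): e=[22,22,8] → █
    (7,2)@(15, 5): e=[-2,50,4] → ·
    (8,2)@(17, 5): e=[-26,78,0] → ·  [on edge]
    (6,3)@(13, 7): e=[42,-10,20] → ·
    (7,3)@(15, 7): e=[18,18,16] → █
    (8,3)@(17, 7): e=[-6,46,12] → ·
    (11,3)@(23, 7): e=[-78,130,0] → ·  [on edge]
    (7,4)@(15, 9): e=[38,-14,28] → ·
  covered (7 px):
    · · · · · · · · · · · ·
    · · · · · █ · · · · · ·
    · · · · · · █ · · · · ·
    · · · · · · · █ · · · ·
    · · · · · · · · █ · · ·
    · · · · · · · · · █ · ·
    · · · · · · · · · · █ ·
    · · · · · · · · · · · █

Answer: [[3,1],[4,2],[5,3],[6,3],[6,4],[7,4]]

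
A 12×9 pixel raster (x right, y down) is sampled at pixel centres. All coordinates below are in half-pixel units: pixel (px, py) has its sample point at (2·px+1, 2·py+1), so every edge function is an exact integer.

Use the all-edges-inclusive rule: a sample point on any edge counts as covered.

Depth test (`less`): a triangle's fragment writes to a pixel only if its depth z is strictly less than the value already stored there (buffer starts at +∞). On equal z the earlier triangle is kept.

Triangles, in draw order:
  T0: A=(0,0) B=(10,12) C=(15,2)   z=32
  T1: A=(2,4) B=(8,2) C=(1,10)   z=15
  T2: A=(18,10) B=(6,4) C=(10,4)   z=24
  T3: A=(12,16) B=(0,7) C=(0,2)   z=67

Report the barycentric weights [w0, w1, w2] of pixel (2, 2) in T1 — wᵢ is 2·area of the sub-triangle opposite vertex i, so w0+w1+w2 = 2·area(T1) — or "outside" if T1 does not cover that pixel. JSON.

T0:
  2·area = 160  (B↔C swapped to make it positive)
  edge (0, 0)→(15, 2): d=(15,2) inclusive
  edge (15, 2)→(10, 12): d=(-5,10) inclusive
  edge (10, 12)→(0, 0): d=(-10,-12) inclusive
    (0,0)@(1, 1): e=[13,145,2] → █
    (1,0)@(3, 1): e=[9,125,26] → █
    (2,0)@(5, 1): e=[5,105,50] → █
    (3,0)@(7, 1): e=[1,85,74] → █
    (4,0)@(9, 1): e=[-3,65,98] → ·
    (0,1)@(1, 3): e=[43,135,-18] → ·
    (1,1)@(3, 3): e=[39,115,6] → █
    (4,1)@(9, 3): e=[27,55,78] → █
    (5,1)@(11, 3): e=[23,35,102] → █
    (6,1)@(13, 3): e=[19,15,126] → █
    (7,1)@(15, 3): e=[15,-5,150] → ·
    (1,2)@(3, 5): e=[69,105,-14] → ·
  covered (20 px):
    █ █ █ █ · · · · · · · ·
    · █ █ █ █ █ █ · · · · ·
    · · █ █ █ █ █ · · · · ·
    · · · █ █ █ · · · · · ·
    · · · · █ █ · · · · · ·
    · · · · · · · · · · · ·
    · · · · · · · · · · · ·
    · · · · · · · · · · · ·
    · · · · · · · · · · · ·
T1:
  2·area = 34
  edge (2, 4)→(8, 2): d=(6,-2) inclusive
  edge (8, 2)→(1, 10): d=(-7,8) inclusive
  edge (1, 10)→(2, 4): d=(1,-6) inclusive
    (5,0)@(11, 1): e=[0,-17,51] → ·  [on edge]
    (2,1)@(5, 3): e=[0,17,17] → █  [on edge]
    (3,1)@(7, 3): e=[4,1,29] → █
    (4,1)@(9, 3): e=[8,-15,41] → ·
    (1,2)@(3, 5): e=[8,19,7] → █
    (3,2)@(7, 5): e=[16,-13,31] → ·
    (1,3)@(3, 7): e=[20,5,9] → █
    (2,3)@(5, 7): e=[24,-11,21] → ·
    (1,4)@(3, 9): e=[32,-9,11] → ·
  covered (5 px):
    · · · · · · · · · · · ·
    · · █ █ · · · · · · · ·
    · █ █ · · · · · · · · ·
    · █ · · · · · · · · · ·
    · · · · · · · · · · · ·
    · · · · · · · · · · · ·
    · · · · · · · · · · · ·
    · · · · · · · · · · · ·
    · · · · · · · · · · · ·
T2:
  2·area = 24
  edge (18, 10)→(6, 4): d=(-12,-6) inclusive
  edge (6, 4)→(10, 4): d=(4,0) inclusive
  edge (10, 4)→(18, 10): d=(8,6) inclusive
    (4,2)@(9, 5): e=[6,4,14] → █
    (5,2)@(11, 5): e=[18,4,2] → █
    (6,2)@(13, 5): e=[30,4,-10] → ·
    (4,3)@(9, 7): e=[-18,12,30] → ·
    (5,3)@(11, 7): e=[-6,12,18] → ·
    (6,3)@(13, 7): e=[6,12,6] → █
    (7,3)@(15, 7): e=[18,12,-6] → ·
    (6,4)@(13, 9): e=[-18,20,22] → ·
  covered (3 px):
    · · · · · · · · · · · ·
    · · · · · · · · · · · ·
    · · · · █ █ · · · · · ·
    · · · · · · █ · · · · ·
    · · · · · · · · · · · ·
    · · · · · · · · · · · ·
    · · · · · · · · · · · ·
    · · · · · · · · · · · ·
    · · · · · · · · · · · ·
T3:
  2·area = 60
  edge (12, 16)→(0, 7): d=(-12,-9) inclusive
  edge (0, 7)→(0, 2): d=(0,-5) inclusive
  edge (0, 2)→(12, 16): d=(12,14) inclusive
    (0,2)@(1, 5): e=[33,5,22] → █
    (1,2)@(3, 5): e=[51,15,-6] → ·
    (0,3)@(1, 7): e=[9,5,46] → █
    (1,3)@(3, 7): e=[27,15,18] → █
    (2,3)@(5, 7): e=[45,25,-10] → ·
    (0,4)@(1, 9): e=[-15,5,70] → ·
    (1,4)@(3, 9): e=[3,15,42] → █
    (2,4)@(5, 9): e=[21,25,14] → █
    (3,4)@(7, 9): e=[39,35,-14] → ·
    (1,5)@(3, 11): e=[-21,15,66] → ·
    (2,5)@(5, 11): e=[-3,25,38] → ·
    (3,5)@(7, 11): e=[15,35,10] → █
  covered (8 px):
    · · · · · · · · · · · ·
    · · · · · · · · · · · ·
    █ · · · · · · · · · · ·
    █ █ · · · · · · · · · ·
    · █ █ · · · · · · · · ·
    · · · █ · · · · · · · ·
    · · · · █ · · · · · · ·
    · · · · · █ · · · · · ·
    · · · · · · · · · · · ·

Result: [3,19,12]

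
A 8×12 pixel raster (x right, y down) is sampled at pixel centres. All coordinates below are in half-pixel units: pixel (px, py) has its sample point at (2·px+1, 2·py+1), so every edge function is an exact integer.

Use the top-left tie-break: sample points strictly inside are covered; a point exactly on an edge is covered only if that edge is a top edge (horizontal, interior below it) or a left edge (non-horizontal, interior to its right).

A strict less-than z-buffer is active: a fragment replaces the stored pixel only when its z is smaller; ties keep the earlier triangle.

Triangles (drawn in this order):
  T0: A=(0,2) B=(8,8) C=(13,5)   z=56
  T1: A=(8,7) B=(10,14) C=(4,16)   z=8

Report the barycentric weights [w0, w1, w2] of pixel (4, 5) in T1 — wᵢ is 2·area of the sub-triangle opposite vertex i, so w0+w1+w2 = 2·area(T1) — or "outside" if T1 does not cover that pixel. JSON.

T0:
  2·area = 54  (B↔C swapped to make it positive)
  edge (0, 2)→(13, 5): d=(13,3) right/bottom  bias=-1
  edge (13, 5)→(8, 8): d=(-5,3) right/bottom  bias=-1
  edge (8, 8)→(0, 2): d=(-8,-6) top-left  bias=+0
    (1,1)@(3, 3): e=[4,40,10] → █
    (2,1)@(5, 3): e=[-2,34,22] → ·
    (1,2)@(3, 5): e=[30,30,-6] → ·
    (2,2)@(5, 5): e=[24,24,6] → █
    (3,2)@(7, 5): e=[18,18,18] → █
    (4,2)@(9, 5): e=[12,12,30] → █
    (5,2)@(11, 5): e=[6,6,42] → █
    (6,2)@(13, 5): e=[0,0,54] → ·  [on edge]
    (2,3)@(5, 7): e=[50,14,-10] → ·
    (3,3)@(7, 7): e=[44,8,2] → █
    (5,3)@(11, 7): e=[32,-4,26] → ·
    (3,4)@(7, 9): e=[70,-2,-14] → ·
    (1,5)@(3, 11): e=[108,0,-54] → ·  [on edge]
  covered (7 px):
    · · · · · · · ·
    · █ · · · · · ·
    · · █ █ █ █ · ·
    · · · █ █ · · ·
    · · · · · · · ·
    · · · · · · · ·
    · · · · · · · ·
    · · · · · · · ·
    · · · · · · · ·
    · · · · · · · ·
    · · · · · · · ·
    · · · · · · · ·
T1:
  2·area = 46
  edge (8, 7)→(10, 14): d=(2,7) right/bottom  bias=-1
  edge (10, 14)→(4, 16): d=(-6,2) right/bottom  bias=-1
  edge (4, 16)→(8, 7): d=(4,-9) top-left  bias=+0
    (3,5)@(7, 11): e=[15,24,7] → █
    (4,5)@(9, 11): e=[1,20,25] → █
    (5,5)@(11, 11): e=[-13,16,43] → ·
    (3,6)@(7, 13): e=[19,12,15] → █
    (5,6)@(11, 13): e=[-9,4,51] → ·
    (6,6)@(13, 13): e=[-23,0,69] → ·  [on edge]
    (2,7)@(5, 15): e=[37,4,5] → █
    (3,7)@(7, 15): e=[23,0,23] → ·  [on edge]
    (4,7)@(9, 15): e=[9,-4,41] → ·
    (0,8)@(1, 17): e=[69,0,-23] → ·  [on edge]
    (2,8)@(5, 17): e=[41,-8,13] → ·
  covered (5 px):
    · · · · · · · ·
    · · · · · · · ·
    · · · · · · · ·
    · · · · · · · ·
    · · · · · · · ·
    · · · █ █ · · ·
    · · · █ █ · · ·
    · · █ · · · · ·
    · · · · · · · ·
    · · · · · · · ·
    · · · · · · · ·
    · · · · · · · ·

Final: [20,25,1]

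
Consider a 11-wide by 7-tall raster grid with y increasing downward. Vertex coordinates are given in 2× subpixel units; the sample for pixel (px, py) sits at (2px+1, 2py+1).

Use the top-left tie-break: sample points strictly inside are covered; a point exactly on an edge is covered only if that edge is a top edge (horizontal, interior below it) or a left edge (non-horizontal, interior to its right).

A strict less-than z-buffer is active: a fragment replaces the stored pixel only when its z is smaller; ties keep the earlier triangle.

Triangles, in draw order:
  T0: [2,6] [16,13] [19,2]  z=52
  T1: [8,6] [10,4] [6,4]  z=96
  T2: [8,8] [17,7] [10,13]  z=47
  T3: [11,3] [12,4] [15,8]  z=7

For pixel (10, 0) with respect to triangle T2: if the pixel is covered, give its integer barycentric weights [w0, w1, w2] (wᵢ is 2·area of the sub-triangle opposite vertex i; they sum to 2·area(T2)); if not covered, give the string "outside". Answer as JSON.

T0:
  2·area = 175  (B↔C swapped to make it positive)
  edge (2, 6)→(19, 2): d=(17,-4) top-left  bias=+0
  edge (19, 2)→(16, 13): d=(-3,11) right/bottom  bias=-1
  edge (16, 13)→(2, 6): d=(-14,-7) top-left  bias=+0
    (7,1)@(15, 3): e=[1,41,133] → █
    (8,1)@(17, 3): e=[9,19,147] → █
    (9,1)@(19, 3): e=[17,-3,161] → ·
    (3,2)@(7, 5): e=[3,123,49] → █
    (4,2)@(9, 5): e=[11,101,63] → █
    (5,2)@(11, 5): e=[19,79,77] → █
    (6,2)@(13, 5): e=[27,57,91] → █
    (9,2)@(19, 5): e=[51,-9,133] → ·
    (2,3)@(5, 7): e=[29,139,7] → █
    (9,3)@(19, 7): e=[85,-15,105] → ·
    (2,4)@(5, 9): e=[63,133,-21] → ·
    (3,4)@(7, 9): e=[71,111,-7] → ·
  covered (22 px):
    · · · · · · · · · · ·
    · · · · · · · █ █ · ·
    · · · █ █ █ █ █ █ · ·
    · · █ █ █ █ █ █ █ · ·
    · · · · █ █ █ █ █ · ·
    · · · · · · █ █ · · ·
    · · · · · · · · · · ·
T1:
  2·area = 8  (B↔C swapped to make it positive)
  edge (8, 6)→(6, 4): d=(-2,-2) top-left  bias=+0
  edge (6, 4)→(10, 4): d=(4,0) top-left  bias=+0
  edge (10, 4)→(8, 6): d=(-2,2) right/bottom  bias=-1
    (1,0)@(3, 1): e=[0,-12,20] → ·  [on edge]
    (6,0)@(13, 1): e=[20,-12,0] → ·  [on edge]
    (2,1)@(5, 3): e=[0,-4,12] → ·  [on edge]
    (5,1)@(11, 3): e=[12,-4,0] → ·  [on edge]
    (3,2)@(7, 5): e=[0,4,4] → █  [on edge]
    (4,2)@(9, 5): e=[4,4,0] → ·  [on edge]
    (3,3)@(7, 7): e=[-4,12,0] → ·  [on edge]
    (4,3)@(9, 7): e=[0,12,-4] → ·  [on edge]
    (2,4)@(5, 9): e=[-12,20,0] → ·  [on edge]
    (5,4)@(11, 9): e=[0,20,-12] → ·  [on edge]
    (1,5)@(3, 11): e=[-20,28,0] → ·  [on edge]
    (6,5)@(13, 11): e=[0,28,-20] → ·  [on edge]
    (0,6)@(1, 13): e=[-28,36,0] → ·  [on edge]
    (7,6)@(15, 13): e=[0,36,-28] → ·  [on edge]
  covered (1 px):
    · · · · · · · · · · ·
    · · · · · · · · · · ·
    · · · █ · · · · · · ·
    · · · · · · · · · · ·
    · · · · · · · · · · ·
    · · · · · · · · · · ·
    · · · · · · · · · · ·
T2:
  2·area = 47
  edge (8, 8)→(17, 7): d=(9,-1) top-left  bias=+0
  edge (17, 7)→(10, 13): d=(-7,6) right/bottom  bias=-1
  edge (10, 13)→(8, 8): d=(-2,-5) top-left  bias=+0
    (8,3)@(17, 7): e=[0,0,47] → ·  [on edge]
    (4,4)@(9, 9): e=[10,34,3] → █
    (5,4)@(11, 9): e=[12,22,13] → █
    (6,4)@(13, 9): e=[14,10,23] → █
    (7,4)@(15, 9): e=[16,-2,33] → ·
    (4,5)@(9, 11): e=[28,20,-1] → ·
    (5,5)@(11, 11): e=[30,8,9] → █
    (6,5)@(13, 11): e=[32,-4,19] → ·
    (5,6)@(11, 13): e=[48,-6,5] → ·
  covered (4 px):
    · · · · · · · · · · ·
    · · · · · · · · · · ·
    · · · · · · · · · · ·
    · · · · · · · · · · ·
    · · · · █ █ █ · · · ·
    · · · · · █ · · · · ·
    · · · · · · · · · · ·
T3:
  2·area = 1
  edge (11, 3)→(12, 4): d=(1,1) right/bottom  bias=-1
  edge (12, 4)→(15, 8): d=(3,4) right/bottom  bias=-1
  edge (15, 8)→(11, 3): d=(-4,-5) top-left  bias=+0
    (4,0)@(9, 1): e=[0,3,-2] → ·  [on edge]
    (5,1)@(11, 3): e=[0,1,0] → ·  [on edge]
    (6,2)@(13, 5): e=[0,-1,2] → ·  [on edge]
    (7,3)@(15, 7): e=[0,-3,4] → ·  [on edge]
    (8,4)@(17, 9): e=[0,-5,6] → ·  [on edge]
    (9,5)@(19, 11): e=[0,-7,8] → ·  [on edge]
    (9,6)@(19, 13): e=[2,-1,0] → ·  [on edge]
    (10,6)@(21, 13): e=[0,-9,10] → ·  [on edge]
  covered (0 px):
    · · · · · · · · · · ·
    · · · · · · · · · · ·
    · · · · · · · · · · ·
    · · · · · · · · · · ·
    · · · · · · · · · · ·
    · · · · · · · · · · ·
    · · · · · · · · · · ·

Final: "outside"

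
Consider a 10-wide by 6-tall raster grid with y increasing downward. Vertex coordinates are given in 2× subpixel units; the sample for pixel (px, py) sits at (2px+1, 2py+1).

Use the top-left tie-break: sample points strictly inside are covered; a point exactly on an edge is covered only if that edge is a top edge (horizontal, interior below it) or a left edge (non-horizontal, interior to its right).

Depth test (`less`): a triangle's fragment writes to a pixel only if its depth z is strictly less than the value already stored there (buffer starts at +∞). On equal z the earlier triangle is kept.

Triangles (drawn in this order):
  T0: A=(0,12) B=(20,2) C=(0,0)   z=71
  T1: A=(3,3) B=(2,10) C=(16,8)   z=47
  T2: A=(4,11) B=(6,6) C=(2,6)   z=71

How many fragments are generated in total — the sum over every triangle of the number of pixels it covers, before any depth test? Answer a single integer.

T0:
  2·area = 240  (B↔C swapped to make it positive)
  edge (0, 12)→(0, 0): d=(0,-12) top-left  bias=+0
  edge (0, 0)→(20, 2): d=(20,2) right/bottom  bias=-1
  edge (20, 2)→(0, 12): d=(-20,10) right/bottom  bias=-1
    (0,0)@(1, 1): e=[12,18,210] → █
    (1,0)@(3, 1): e=[36,14,190] → █
    (2,0)@(5, 1): e=[60,10,170] → █
    (3,0)@(7, 1): e=[84,6,150] → █
    (4,0)@(9, 1): e=[108,2,130] → █
    (5,0)@(11, 1): e=[132,-2,110] → ·
    (0,1)@(1, 3): e=[12,58,170] → █
    (5,1)@(11, 3): e=[132,38,70] → █
    (6,1)@(13, 3): e=[156,34,50] → █
    (7,1)@(15, 3): e=[180,30,30] → █
    (8,1)@(17, 3): e=[204,26,10] → █
    (9,1)@(19, 3): e=[228,22,-10] → ·
  covered (30 px):
    █ █ █ █ █ · · · · ·
    █ █ █ █ █ █ █ █ █ ·
    █ █ █ █ █ █ █ · · ·
    █ █ █ █ █ · · · · ·
    █ █ █ · · · · · · ·
    █ · · · · · · · · ·
T1:
  2·area = 96  (B↔C swapped to make it positive)
  edge (3, 3)→(16, 8): d=(13,5) right/bottom  bias=-1
  edge (16, 8)→(2, 10): d=(-14,2) right/bottom  bias=-1
  edge (2, 10)→(3, 3): d=(1,-7) top-left  bias=+0
    (1,1)@(3, 3): e=[0,96,0] → ·  [on edge]
    (1,2)@(3, 5): e=[26,68,2] → █
    (2,2)@(5, 5): e=[16,64,16] → █
    (3,2)@(7, 5): e=[6,60,30] → █
    (4,2)@(9, 5): e=[-4,56,44] → ·
    (1,3)@(3, 7): e=[52,40,4] → █
    (4,3)@(9, 7): e=[22,28,46] → █
    (5,3)@(11, 7): e=[12,24,60] → █
    (6,3)@(13, 7): e=[2,20,74] → █
    (7,3)@(15, 7): e=[-8,16,88] → ·
    (1,4)@(3, 9): e=[78,12,6] → █
    (4,4)@(9, 9): e=[48,0,48] → ·  [on edge]
  covered (12 px):
    · · · · · · · · · ·
    · · · · · · · · · ·
    · █ █ █ · · · · · ·
    · █ █ █ █ █ █ · · ·
    · █ █ █ · · · · · ·
    · · · · · · · · · ·
T2:
  2·area = 20  (B↔C swapped to make it positive)
  edge (4, 11)→(2, 6): d=(-2,-5) top-left  bias=+0
  edge (2, 6)→(6, 6): d=(4,0) top-left  bias=+0
  edge (6, 6)→(4, 11): d=(-2,5) right/bottom  bias=-1
    (1,3)@(3, 7): e=[3,4,13] → █
    (2,3)@(5, 7): e=[13,4,3] → █
    (3,3)@(7, 7): e=[23,4,-7] → ·
    (1,4)@(3, 9): e=[-1,12,9] → ·
    (2,4)@(5, 9): e=[9,12,-1] → ·
  covered (2 px):
    · · · · · · · · · ·
    · · · · · · · · · ·
    · · · · · · · · · ·
    · █ █ · · · · · · ·
    · · · · · · · · · ·
    · · · · · · · · · ·

Final: 44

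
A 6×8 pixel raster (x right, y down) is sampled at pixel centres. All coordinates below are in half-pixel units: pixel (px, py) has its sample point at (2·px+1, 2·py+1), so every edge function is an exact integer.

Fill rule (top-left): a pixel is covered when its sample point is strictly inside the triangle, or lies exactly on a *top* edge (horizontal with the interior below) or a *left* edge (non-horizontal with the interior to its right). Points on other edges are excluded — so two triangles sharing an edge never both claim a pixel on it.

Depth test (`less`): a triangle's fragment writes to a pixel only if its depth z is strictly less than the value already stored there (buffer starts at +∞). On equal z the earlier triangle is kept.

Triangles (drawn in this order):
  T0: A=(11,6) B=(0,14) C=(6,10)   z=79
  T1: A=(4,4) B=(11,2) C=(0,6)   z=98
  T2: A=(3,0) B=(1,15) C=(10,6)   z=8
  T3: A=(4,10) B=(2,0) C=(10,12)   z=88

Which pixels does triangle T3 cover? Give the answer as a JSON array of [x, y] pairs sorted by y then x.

T0:
  2·area = 4  (B↔C swapped to make it positive)
  edge (11, 6)→(6, 10): d=(-5,4) right/bottom  bias=-1
  edge (6, 10)→(0, 14): d=(-6,4) right/bottom  bias=-1
  edge (0, 14)→(11, 6): d=(11,-8) top-left  bias=+0
    (3,4)@(7, 9): e=[1,2,1] → X
    (4,4)@(9, 9): e=[-7,-6,17] → .
    (3,5)@(7, 11): e=[-9,-10,23] → .
  covered (1 px):
    . . . . . .
    . . . . . .
    . . . . . .
    . . . . . .
    . . . X . .
    . . . . . .
    . . . . . .
    . . . . . .
T1:
  2·area = 6
  edge (4, 4)→(11, 2): d=(7,-2) top-left  bias=+0
  edge (11, 2)→(0, 6): d=(-11,4) right/bottom  bias=-1
  edge (0, 6)→(4, 4): d=(4,-2) top-left  bias=+0
  covered (0 px):
    . . . . . .
    . . . . . .
    . . . . . .
    . . . . . .
    . . . . . .
    . . . . . .
    . . . . . .
    . . . . . .
T2:
  2·area = 117  (B↔C swapped to make it positive)
  edge (3, 0)→(10, 6): d=(7,6) right/bottom  bias=-1
  edge (10, 6)→(1, 15): d=(-9,9) right/bottom  bias=-1
  edge (1, 15)→(3, 0): d=(2,-15) top-left  bias=+0
    (1,0)@(3, 1): e=[7,108,2] → X
    (2,0)@(5, 1): e=[-5,90,32] → .
    (1,1)@(3, 3): e=[21,90,6] → X
    (2,1)@(5, 3): e=[9,72,36] → X
    (3,1)@(7, 3): e=[-3,54,66] → .
    (1,2)@(3, 5): e=[35,72,10] → X
    (3,2)@(7, 5): e=[11,36,70] → X
    (4,2)@(9, 5): e=[-1,18,100] → .
    (5,2)@(11, 5): e=[-13,0,130] → .  [on edge]
    (1,3)@(3, 7): e=[49,54,14] → X
    (4,3)@(9, 7): e=[13,0,104] → .  [on edge]
    (1,4)@(3, 9): e=[63,36,18] → X
    (3,4)@(7, 9): e=[39,0,78] → .  [on edge]
    (2,5)@(5, 11): e=[65,0,52] → .  [on edge]
    (1,6)@(3, 13): e=[91,0,26] → .  [on edge]
    (0,7)@(1, 15): e=[117,0,0] → .  [on edge]
  covered (12 px):
    . X . . . .
    . X X . . .
    . X X X . .
    . X X X . .
    . X X . . .
    . X . . . .
    . . . . . .
    . . . . . .
T3:
  2·area = 56
  edge (4, 10)→(2, 0): d=(-2,-10) top-left  bias=+0
  edge (2, 0)→(10, 12): d=(8,12) right/bottom  bias=-1
  edge (10, 12)→(4, 10): d=(-6,-2) top-left  bias=+0
    (1,1)@(3, 3): e=[4,12,40] → X
    (2,1)@(5, 3): e=[24,-12,44] → .
    (1,2)@(3, 5): e=[0,28,28] → X  [on edge]
    (2,2)@(5, 5): e=[20,4,32] → X
    (3,2)@(7, 5): e=[40,-20,36] → .
    (1,3)@(3, 7): e=[-4,44,16] → .
    (2,3)@(5, 7): e=[16,20,20] → X
    (3,3)@(7, 7): e=[36,-4,24] → .
    (0,4)@(1, 9): e=[-28,84,0] → .  [on edge]
    (2,4)@(5, 9): e=[12,36,8] → X
    (3,4)@(7, 9): e=[32,12,12] → X
    (4,4)@(9, 9): e=[52,-12,16] → .
    (3,5)@(7, 11): e=[28,28,0] → X  [on edge]
    (2,7)@(5, 15): e=[0,84,-28] → .  [on edge]
  covered (8 px):
    . . . . . .
    . X . . . .
    . X X . . .
    . . X . . .
    . . X X . .
    . . . X X .
    . . . . . .
    . . . . . .

Answer: [[1,1],[1,2],[2,2],[2,3],[2,4],[3,4],[3,5],[4,5]]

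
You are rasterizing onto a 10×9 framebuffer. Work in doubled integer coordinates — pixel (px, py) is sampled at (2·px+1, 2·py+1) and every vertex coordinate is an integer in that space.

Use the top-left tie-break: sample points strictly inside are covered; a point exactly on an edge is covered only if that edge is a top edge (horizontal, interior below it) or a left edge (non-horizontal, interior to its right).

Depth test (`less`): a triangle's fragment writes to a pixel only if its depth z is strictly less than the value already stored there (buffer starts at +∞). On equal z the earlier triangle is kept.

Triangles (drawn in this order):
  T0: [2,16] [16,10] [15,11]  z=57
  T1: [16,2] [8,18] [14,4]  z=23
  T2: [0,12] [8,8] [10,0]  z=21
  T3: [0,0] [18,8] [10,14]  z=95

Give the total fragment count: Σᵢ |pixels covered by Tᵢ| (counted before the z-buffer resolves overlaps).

T0:
  2·area = 8
  edge (2, 16)→(16, 10): d=(14,-6) top-left  bias=+0
  edge (16, 10)→(15, 11): d=(-1,1) right/bottom  bias=-1
  edge (15, 11)→(2, 16): d=(-13,5) right/bottom  bias=-1
    (9,3)@(19, 7): e=[-24,0,32] → ·  [on edge]
    (8,4)@(17, 9): e=[-8,0,16] → ·  [on edge]
    (7,5)@(15, 11): e=[8,0,0] → ·  [on edge]
    (4,6)@(9, 13): e=[0,4,4] → #  [on edge]
    (5,6)@(11, 13): e=[12,2,-6] → ·
    (6,6)@(13, 13): e=[24,0,-16] → ·  [on edge]
    (4,7)@(9, 15): e=[28,2,-22] → ·
    (5,7)@(11, 15): e=[40,0,-32] → ·  [on edge]
    (4,8)@(9, 17): e=[56,0,-48] → ·  [on edge]
  covered (1 px):
    · · · · · · · · · ·
    · · · · · · · · · ·
    · · · · · · · · · ·
    · · · · · · · · · ·
    · · · · · · · · · ·
    · · · · · · · · · ·
    · · · · # · · · · ·
    · · · · · · · · · ·
    · · · · · · · · · ·
T1:
  2·area = 16
  edge (16, 2)→(8, 18): d=(-8,16) right/bottom  bias=-1
  edge (8, 18)→(14, 4): d=(6,-14) top-left  bias=+0
  edge (14, 4)→(16, 2): d=(2,-2) top-left  bias=+0
    (8,0)@(17, 1): e=[-8,24,0] → ·  [on edge]
    (7,1)@(15, 3): e=[8,8,0] → #  [on edge]
    (8,1)@(17, 3): e=[-24,36,4] → ·
    (6,2)@(13, 5): e=[24,-8,0] → ·  [on edge]
    (7,2)@(15, 5): e=[-8,20,4] → ·
    (5,3)@(11, 7): e=[40,-24,0] → ·  [on edge]
    (6,3)@(13, 7): e=[8,4,4] → #
    (7,3)@(15, 7): e=[-24,32,8] → ·
    (4,4)@(9, 9): e=[56,-40,0] → ·  [on edge]
    (6,4)@(13, 9): e=[-8,16,8] → ·
    (3,5)@(7, 11): e=[72,-56,0] → ·  [on edge]
    (5,5)@(11, 11): e=[8,0,8] → #  [on edge]
    (2,6)@(5, 13): e=[88,-72,0] → ·  [on edge]
    (1,7)@(3, 15): e=[104,-88,0] → ·  [on edge]
    (0,8)@(1, 17): e=[120,-104,0] → ·  [on edge]
  covered (3 px):
    · · · · · · · · · ·
    · · · · · · · # · ·
    · · · · · · · · · ·
    · · · · · · # · · ·
    · · · · · · · · · ·
    · · · · · # · · · ·
    · · · · · · · · · ·
    · · · · · · · · · ·
    · · · · · · · · · ·
T2:
  2·area = 56  (B↔C swapped to make it positive)
  edge (0, 12)→(10, 0): d=(10,-12) top-left  bias=+0
  edge (10, 0)→(8, 8): d=(-2,8) right/bottom  bias=-1
  edge (8, 8)→(0, 12): d=(-8,4) right/bottom  bias=-1
    (4,1)@(9, 3): e=[18,2,36] → #
    (5,1)@(11, 3): e=[42,-14,28] → ·
    (3,2)@(7, 5): e=[14,14,28] → #
    (4,2)@(9, 5): e=[38,-2,20] → ·
    (2,3)@(5, 7): e=[10,26,20] → #
    (4,3)@(9, 7): e=[58,-6,4] → ·
    (1,4)@(3, 9): e=[6,38,12] → #
    (3,4)@(7, 9): e=[54,6,-4] → ·
    (0,5)@(1, 11): e=[2,50,4] → #
    (1,5)@(3, 11): e=[26,34,-4] → ·
    (2,5)@(5, 11): e=[50,18,-12] → ·
    (0,6)@(1, 13): e=[22,46,-12] → ·
  covered (7 px):
    · · · · · · · · · ·
    · · · · # · · · · ·
    · · · # · · · · · ·
    · · # # · · · · · ·
    · # # · · · · · · ·
    # · · · · · · · · ·
    · · · · · · · · · ·
    · · · · · · · · · ·
    · · · · · · · · · ·
T3:
  2·area = 172
  edge (0, 0)→(18, 8): d=(18,8) right/bottom  bias=-1
  edge (18, 8)→(10, 14): d=(-8,6) right/bottom  bias=-1
  edge (10, 14)→(0, 0): d=(-10,-14) top-left  bias=+0
    (0,0)@(1, 1): e=[10,158,4] → #
    (1,0)@(3, 1): e=[-6,146,32] → ·
    (0,1)@(1, 3): e=[46,142,-16] → ·
    (1,1)@(3, 3): e=[30,130,12] → #
    (2,1)@(5, 3): e=[14,118,40] → #
    (3,1)@(7, 3): e=[-2,106,68] → ·
    (1,2)@(3, 5): e=[66,114,-8] → ·
    (2,2)@(5, 5): e=[50,102,20] → #
    (3,2)@(7, 5): e=[34,90,48] → #
    (4,2)@(9, 5): e=[18,78,76] → #
    (5,2)@(11, 5): e=[2,66,104] → #
    (6,2)@(13, 5): e=[-14,54,132] → ·
    (2,3)@(5, 7): e=[86,86,0] → #  [on edge]
  covered (22 px):
    # · · · · · · · · ·
    · # # · · · · · · ·
    · · # # # # · · · ·
    · · # # # # # # · ·
    · · · # # # # # · ·
    · · · · # # # · · ·
    · · · · · # · · · ·
    · · · · · · · · · ·
    · · · · · · · · · ·

Answer: 33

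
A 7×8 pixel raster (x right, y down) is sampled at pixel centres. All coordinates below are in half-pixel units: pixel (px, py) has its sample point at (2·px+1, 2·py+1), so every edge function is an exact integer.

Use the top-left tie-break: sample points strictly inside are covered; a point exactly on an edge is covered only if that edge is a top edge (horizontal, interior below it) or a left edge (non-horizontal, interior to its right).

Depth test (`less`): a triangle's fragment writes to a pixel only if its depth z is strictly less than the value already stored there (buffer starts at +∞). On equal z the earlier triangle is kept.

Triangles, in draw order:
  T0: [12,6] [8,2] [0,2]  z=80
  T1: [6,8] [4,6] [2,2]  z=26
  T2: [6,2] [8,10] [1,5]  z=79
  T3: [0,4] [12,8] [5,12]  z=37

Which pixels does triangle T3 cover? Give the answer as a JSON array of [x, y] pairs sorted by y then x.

T0:
  2·area = 32  (B↔C swapped to make it positive)
  edge (12, 6)→(0, 2): d=(-12,-4) top-left  bias=+0
  edge (0, 2)→(8, 2): d=(8,0) top-left  bias=+0
  edge (8, 2)→(12, 6): d=(4,4) right/bottom  bias=-1
    (3,0)@(7, 1): e=[40,-8,0] → ·  [on edge]
    (1,1)@(3, 3): e=[0,8,24] → █  [on edge]
    (2,1)@(5, 3): e=[8,8,16] → █
    (3,1)@(7, 3): e=[16,8,8] → █
    (4,1)@(9, 3): e=[24,8,0] → ·  [on edge]
    (1,2)@(3, 5): e=[-24,24,32] → ·
    (2,2)@(5, 5): e=[-16,24,24] → ·
    (3,2)@(7, 5): e=[-8,24,16] → ·
    (4,2)@(9, 5): e=[0,24,8] → █  [on edge]
    (5,2)@(11, 5): e=[8,24,0] → ·  [on edge]
    (4,3)@(9, 7): e=[-24,40,16] → ·
    (6,3)@(13, 7): e=[-8,40,0] → ·  [on edge]
  covered (4 px):
    · · · · · · ·
    · █ █ █ · · ·
    · · · · █ · ·
    · · · · · · ·
    · · · · · · ·
    · · · · · · ·
    · · · · · · ·
    · · · · · · ·
T1:
  2·area = 4
  edge (6, 8)→(4, 6): d=(-2,-2) top-left  bias=+0
  edge (4, 6)→(2, 2): d=(-2,-4) top-left  bias=+0
  edge (2, 2)→(6, 8): d=(4,6) right/bottom  bias=-1
    (0,1)@(1, 3): e=[0,-6,10] → ·  [on edge]
    (1,2)@(3, 5): e=[0,-2,6] → ·  [on edge]
    (2,3)@(5, 7): e=[0,2,2] → █  [on edge]
    (3,3)@(7, 7): e=[4,10,-10] → ·
    (2,4)@(5, 9): e=[-4,-2,10] → ·
    (3,4)@(7, 9): e=[0,6,-2] → ·  [on edge]
    (4,5)@(9, 11): e=[0,10,-6] → ·  [on edge]
    (5,6)@(11, 13): e=[0,14,-10] → ·  [on edge]
    (6,7)@(13, 15): e=[0,18,-14] → ·  [on edge]
  covered (1 px):
    · · · · · · ·
    · · · · · · ·
    · · · · · · ·
    · · █ · · · ·
    · · · · · · ·
    · · · · · · ·
    · · · · · · ·
    · · · · · · ·
T2:
  2·area = 46
  edge (6, 2)→(8, 10): d=(2,8) right/bottom  bias=-1
  edge (8, 10)→(1, 5): d=(-7,-5) top-left  bias=+0
  edge (1, 5)→(6, 2): d=(5,-3) top-left  bias=+0
    (2,1)@(5, 3): e=[10,34,2] → █
    (3,1)@(7, 3): e=[-6,44,8] → ·
    (0,2)@(1, 5): e=[46,0,0] → █  [on edge]
    (1,2)@(3, 5): e=[30,10,6] → █
    (3,2)@(7, 5): e=[-2,30,18] → ·
    (0,3)@(1, 7): e=[50,-14,10] → ·
    (1,3)@(3, 7): e=[34,-4,16] → ·
    (2,3)@(5, 7): e=[18,6,22] → █
    (3,3)@(7, 7): e=[2,16,28] → █
    (4,3)@(9, 7): e=[-14,26,34] → ·
    (2,4)@(5, 9): e=[22,-8,32] → ·
    (3,4)@(7, 9): e=[6,2,38] → █
  covered (7 px):
    · · · · · · ·
    · · █ · · · ·
    █ █ █ · · · ·
    · · █ █ · · ·
    · · · █ · · ·
    · · · · · · ·
    · · · · · · ·
    · · · · · · ·
T3:
  2·area = 76
  edge (0, 4)→(12, 8): d=(12,4) right/bottom  bias=-1
  edge (12, 8)→(5, 12): d=(-7,4) right/bottom  bias=-1
  edge (5, 12)→(0, 4): d=(-5,-8) top-left  bias=+0
    (0,2)@(1, 5): e=[8,65,3] → █
    (1,2)@(3, 5): e=[0,57,19] → ·  [on edge]
    (0,3)@(1, 7): e=[32,51,-7] → ·
    (1,3)@(3, 7): e=[24,43,9] → █
    (2,3)@(5, 7): e=[16,35,25] → █
    (3,3)@(7, 7): e=[8,27,41] → █
    (4,3)@(9, 7): e=[0,19,57] → ·  [on edge]
    (1,4)@(3, 9): e=[48,29,-1] → ·
    (2,4)@(5, 9): e=[40,21,15] → █
    (4,4)@(9, 9): e=[24,5,47] → █
    (5,4)@(11, 9): e=[16,-3,63] → ·
    (2,5)@(5, 11): e=[64,7,5] → █
  covered (8 px):
    · · · · · · ·
    · · · · · · ·
    █ · · · · · ·
    · █ █ █ · · ·
    · · █ █ █ · ·
    · · █ · · · ·
    · · · · · · ·
    · · · · · · ·

Final: [[0,2],[1,3],[2,3],[3,3],[2,4],[3,4],[4,4],[2,5]]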